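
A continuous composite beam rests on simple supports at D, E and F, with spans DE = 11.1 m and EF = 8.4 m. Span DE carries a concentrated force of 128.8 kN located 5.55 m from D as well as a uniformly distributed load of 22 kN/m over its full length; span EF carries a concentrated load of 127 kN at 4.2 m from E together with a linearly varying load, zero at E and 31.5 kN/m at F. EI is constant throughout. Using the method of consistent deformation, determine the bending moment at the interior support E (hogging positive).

Release continuity at E by inserting a hinge; the redundant is the internal moment M_E. The primary structure is two simply-supported spans DE and EF.
Rotations at E on the released spans (each span's end-slope, ×1/EI):
  span DE: point load 128.8 at a = 5.55: Pab(L + a)/(6LEI) = 991.8/EI
  span DE: UDL 22: wL³/(24EI) = 1254/EI
  span EF: point load 127 at a = 4.2: Pab(L + b)/(6LEI) = 560.1/EI
  span EF: triangular load, peak 31.5: 7w₀L³/(360EI) = 363/EI
  relative rotation θ_0 = (2246 + 923.1)/EI = 3169/EI
A unit hogging moment at E produces rotation L₁/(3EI) + L₂/(3EI) = 6.5/EI.
Slope continuity at E: θ_0 = M_E·6.5/EI, so M_E = 3169/6.5 = 487.5 kN·m (hogging).

M_E = 487.5 kN·m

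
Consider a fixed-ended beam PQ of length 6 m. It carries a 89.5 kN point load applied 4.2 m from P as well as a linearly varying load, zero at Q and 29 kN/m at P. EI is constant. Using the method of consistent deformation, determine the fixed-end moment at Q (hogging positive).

M_Q = 113.7 kN·m

Take the two fixed-end moments M_P, M_Q as redundants; the released structure is the simple span PQ.
On the primary (simply-supported) span, the end slopes from the loading are:
  at P: point load 89.5 at a = 4.2: Pab(L + b)/(6LEI) = 146.6/EI
  at Q: point load 89.5 at a = 4.2: Pab(L + a)/(6LEI) = 191.7/EI
  at P: triangular load, peak 29: w₀L³/(45EI) = 139.2/EI
  at Q: triangular load, peak 29: 7w₀L³/(360EI) = 121.8/EI
  θ_P0 = 285.8/EI,  θ_Q0 = 313.5/EI
Flexibility coefficients: a unit moment at one end gives L/(3EI) there and L/(6EI) at the far end, so f₁₁ = f₂₂ = 2/EI and f₁₂ = f₂₁ = 1/EI.
Compatibility — zero rotation at each built-in end:
  2 M_P + 1 M_Q = 285.8
  1 M_P + 2 M_Q = 313.5
Solving the pair gives M_P = 86.03 kN·m and M_Q = 113.7 kN·m (hogging).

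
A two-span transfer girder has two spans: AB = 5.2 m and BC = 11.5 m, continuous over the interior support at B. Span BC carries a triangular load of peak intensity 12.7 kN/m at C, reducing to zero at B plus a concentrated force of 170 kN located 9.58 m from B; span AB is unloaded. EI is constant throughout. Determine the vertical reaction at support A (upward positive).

R_A = -33.98 kN

Take M_B as the redundant. Released structure: two simple spans AB and BC with a hinge at B.
Discontinuity in slope at B on the released structure — sum the simple-span end rotations:
  span BC: triangular load, peak 12.7: 7w₀L³/(360EI) = 375.6/EI
  span BC: point load 170 at a = 9.58: Pab(L + b)/(6LEI) = 608.2/EI
  relative rotation θ_0 = (0 + 983.7)/EI = 983.7/EI
A unit hogging moment at B produces rotation L₁/(3EI) + L₂/(3EI) = 5.567/EI.
Compatibility: M_B·(L₁+L₂)/(3EI) = θ_0, giving M_B = 176.7 kN·m (hogging).
Span AB, ΣM about A with M_B applied at B: R_B^{AB}·5.2 = 0 + 176.7, so R_B^{AB} = 33.98 kN and R_A = 0 − 33.98 = -33.98 kN.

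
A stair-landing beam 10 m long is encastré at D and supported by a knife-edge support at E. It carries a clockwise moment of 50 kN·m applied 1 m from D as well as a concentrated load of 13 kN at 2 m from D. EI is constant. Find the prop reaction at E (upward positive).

Release the roller at E. Primary structure: cantilever fixed at D.
Downward deflection at the released point E due to the loads:
  clockwise couple 50 at a = 1: M₀a(2L − a)/(2EI) = 475/EI
  point load 13 at a = 2: Pa²(3L − a)/(6EI) = 242.7/EI
  δ_0 = 717.7/EI
Flexibility coefficient — unit upward force at E: δ_{EE} = L³/(3EI) = 333.3/EI.
Compatibility at E: δ_0 − R_E·δ_{EE} = 0, so R_E = 717.7/333.3 = 2.153 kN.

R_E = 2.153 kN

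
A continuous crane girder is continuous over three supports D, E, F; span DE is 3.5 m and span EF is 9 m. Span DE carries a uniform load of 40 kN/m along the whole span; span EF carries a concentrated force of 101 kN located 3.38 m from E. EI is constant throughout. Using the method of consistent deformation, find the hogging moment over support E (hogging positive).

Take M_E as the redundant. Released structure: two simple spans DE and EF with a hinge at E.
End slopes at the hinge E, treating each span as simply supported:
  span DE: UDL 40: wL³/(24EI) = 71.46/EI
  span EF: point load 101 at a = 3.38: Pab(L + b)/(6LEI) = 519.4/EI
  relative rotation θ_0 = (71.46 + 519.4)/EI = 590.9/EI
A unit hogging moment at E produces rotation L₁/(3EI) + L₂/(3EI) = 4.167/EI.
Compatibility: M_E·(L₁+L₂)/(3EI) = θ_0, giving M_E = 141.8 kN·m (hogging).

M_E = 141.8 kN·m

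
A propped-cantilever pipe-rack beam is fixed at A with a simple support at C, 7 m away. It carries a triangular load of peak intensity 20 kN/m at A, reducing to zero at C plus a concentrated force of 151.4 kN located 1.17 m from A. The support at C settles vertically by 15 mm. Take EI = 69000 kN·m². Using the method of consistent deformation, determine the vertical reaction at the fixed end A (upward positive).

R_A = 210.5 kN

Remove the prop at C; the released (primary) structure is a cantilever built in at A.
Downward deflection at the released point C due to the loads:
  triangular load, peak 20 at the fixed end: w₀L⁴/(30EI) = 1601/EI
  point load 151.4 at a = 1.17: Pa²(3L − a)/(6EI) = 685/EI
  δ_0 = 2286/EI
Flexibility coefficient — unit upward force at C: δ_{CC} = L³/(3EI) = 114.3/EI.
With EI = 69000 kN·m²: δ_0 = 0.033125 m and δ_{CC} = 0.001657 m/kN.
Compatibility — the beam at C must follow the support down by 0.015 m: δ_0 − R_C·δ_{CC} = 0.015, so R_C = (0.033125 − 0.015)/0.001657 = 10.94 kN.
Vertical equilibrium: R_A = ΣP − R_C = 221.4 − 10.94 = 210.5 kN.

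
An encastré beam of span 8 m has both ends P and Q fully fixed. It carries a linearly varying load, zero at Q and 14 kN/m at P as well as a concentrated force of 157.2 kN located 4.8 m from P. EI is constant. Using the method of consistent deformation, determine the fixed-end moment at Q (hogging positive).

M_Q = 211 kN·m

Release both end moments; the primary structure is a simply-supported span PQ with redundants M_P and M_Q.
Simple-span end rotations at P and Q under the given loads:
  at P: triangular load, peak 14: w₀L³/(45EI) = 159.3/EI
  at Q: triangular load, peak 14: 7w₀L³/(360EI) = 139.4/EI
  at P: point load 157.2 at a = 4.8: Pab(L + b)/(6LEI) = 563.4/EI
  at Q: point load 157.2 at a = 4.8: Pab(L + a)/(6LEI) = 643.9/EI
  θ_P0 = 722.7/EI,  θ_Q0 = 783.3/EI
Flexibility coefficients: a unit moment at one end gives L/(3EI) there and L/(6EI) at the far end, so f₁₁ = f₂₂ = 2.667/EI and f₁₂ = f₂₁ = 1.333/EI.
Compatibility — zero rotation at each built-in end:
  2.667 M_P + 1.333 M_Q = 722.7
  1.333 M_P + 2.667 M_Q = 783.3
Solving the pair gives M_P = 165.5 kN·m and M_Q = 211 kN·m (hogging).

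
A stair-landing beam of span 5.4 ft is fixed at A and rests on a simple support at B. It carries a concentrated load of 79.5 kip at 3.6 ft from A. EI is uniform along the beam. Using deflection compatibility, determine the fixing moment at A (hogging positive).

Choose R_B as the redundant. The primary structure is the cantilever fixed at A.
Downward deflection at the released point B due to the loads:
  point load 79.5 at a = 3.6: Pa²(3L − a)/(6EI) = 2164/EI
Flexibility coefficient — unit upward force at B: δ_{BB} = L³/(3EI) = 52.49/EI.
Compatibility at B: δ_0 − R_B·δ_{BB} = 0, so R_B = 2164/52.49 = 41.22 kip.
Moment equilibrium about A: M_A = Σ(load moments about A) − R_B·L = 286.2 − 41.22×5.4 = 63.6 kip·ft.

M_A = 63.6 kip·ft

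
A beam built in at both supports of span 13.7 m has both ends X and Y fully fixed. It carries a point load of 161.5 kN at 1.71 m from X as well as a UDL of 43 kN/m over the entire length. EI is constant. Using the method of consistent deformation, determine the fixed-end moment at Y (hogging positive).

Take the two fixed-end moments M_X, M_Y as redundants; the released structure is the simple span XY.
End rotations of the released simple span under the applied load (×1/EI):
  at X: point load 161.5 at a = 1.71: Pab(L + b)/(6LEI) = 1035/EI
  at Y: point load 161.5 at a = 1.71: Pab(L + a)/(6LEI) = 620.8/EI
  at X: UDL 43: wL³/(24EI) = 4607/EI
  at Y: UDL 43: wL³/(24EI) = 4607/EI
  θ_X0 = 5642/EI,  θ_Y0 = 5228/EI
Flexibility coefficients: a unit moment at one end gives L/(3EI) there and L/(6EI) at the far end, so f₁₁ = f₂₂ = 4.567/EI and f₁₂ = f₂₁ = 2.283/EI.
Compatibility — zero rotation at each built-in end:
  4.567 M_X + 2.283 M_Y = 5642
  2.283 M_X + 4.567 M_Y = 5228
Solving the pair gives M_X = 884.1 kN·m and M_Y = 702.7 kN·m (hogging).

M_Y = 702.7 kN·m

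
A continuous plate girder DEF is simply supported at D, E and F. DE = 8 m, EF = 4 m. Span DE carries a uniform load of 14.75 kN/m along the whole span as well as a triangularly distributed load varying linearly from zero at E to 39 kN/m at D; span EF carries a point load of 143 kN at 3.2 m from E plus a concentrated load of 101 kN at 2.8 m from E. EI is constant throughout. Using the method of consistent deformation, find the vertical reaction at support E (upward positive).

R_E = 249.6 kN

Release continuity at E by inserting a hinge; the redundant is the internal moment M_E. The primary structure is two simply-supported spans DE and EF.
Rotations at E on the released spans (each span's end-slope, ×1/EI):
  span DE: UDL 14.75: wL³/(24EI) = 314.7/EI
  span DE: triangular load, peak 39: 7w₀L³/(360EI) = 388.3/EI
  span EF: point load 143 at a = 3.2: Pab(L + b)/(6LEI) = 73.22/EI
  span EF: point load 101 at a = 2.8: Pab(L + b)/(6LEI) = 73.53/EI
  relative rotation θ_0 = (702.9 + 146.7)/EI = 849.7/EI
A unit hogging moment at E produces rotation L₁/(3EI) + L₂/(3EI) = 4/EI.
Compatibility: M_E·(L₁+L₂)/(3EI) = θ_0, giving M_E = 212.4 kN·m (hogging).
Span DE, ΣM about D with M_E applied at E: R_E^{DE}·8 = 888 + 212.4, so R_E^{DE} = 137.6 kN and R_D = 274 − 137.6 = 136.4 kN.
Span EF, ΣM about F: R_E^{EF}·4 = 235.6 + 212.4, so R_E^{EF} = 112 kN and R_F = 244 − 112 = 132 kN.
R_E = 137.6 + 112 = 249.6 kN.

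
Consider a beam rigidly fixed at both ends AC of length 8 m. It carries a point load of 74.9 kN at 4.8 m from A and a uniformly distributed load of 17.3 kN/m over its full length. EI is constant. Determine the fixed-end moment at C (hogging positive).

M_C = 178.6 kN·m

Take the two fixed-end moments M_A, M_C as redundants; the released structure is the simple span AC.
Simple-span end rotations at A and C under the given loads:
  at A: point load 74.9 at a = 4.8: Pab(L + b)/(6LEI) = 268.4/EI
  at C: point load 74.9 at a = 4.8: Pab(L + a)/(6LEI) = 306.8/EI
  at A: UDL 17.3: wL³/(24EI) = 369.1/EI
  at C: UDL 17.3: wL³/(24EI) = 369.1/EI
  θ_A0 = 637.5/EI,  θ_C0 = 675.9/EI
Flexibility coefficients: a unit moment at one end gives L/(3EI) there and L/(6EI) at the far end, so f₁₁ = f₂₂ = 2.667/EI and f₁₂ = f₂₁ = 1.333/EI.
Compatibility — zero rotation at each built-in end:
  2.667 M_A + 1.333 M_C = 637.5
  1.333 M_A + 2.667 M_C = 675.9
Solving the pair gives M_A = 149.8 kN·m and M_C = 178.6 kN·m (hogging).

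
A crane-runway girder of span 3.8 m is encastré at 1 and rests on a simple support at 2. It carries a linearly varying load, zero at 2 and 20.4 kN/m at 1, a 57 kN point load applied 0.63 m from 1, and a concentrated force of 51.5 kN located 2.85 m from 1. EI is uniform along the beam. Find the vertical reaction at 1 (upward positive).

Take the reaction at 2 as the redundant and release it; the primary structure is a cantilever fixed at 1.
Downward deflection at the released point 2 due to the loads:
  triangular load, peak 20.4 at the fixed end: w₀L⁴/(30EI) = 141.8/EI
  point load 57 at a = 0.63: Pa²(3L − a)/(6EI) = 40.61/EI
  point load 51.5 at a = 2.85: Pa²(3L − a)/(6EI) = 596.1/EI
  δ_0 = 778.5/EI
Flexibility coefficient — unit upward force at 2: δ_{22} = L³/(3EI) = 18.29/EI.
The prop prevents deflection at 2: R_2 = δ_0/δ_{22} = 778.5/18.29 = 42.56 kN.
Vertical equilibrium: R_1 = ΣP − R_2 = 147.3 − 42.56 = 104.7 kN.

R_1 = 104.7 kN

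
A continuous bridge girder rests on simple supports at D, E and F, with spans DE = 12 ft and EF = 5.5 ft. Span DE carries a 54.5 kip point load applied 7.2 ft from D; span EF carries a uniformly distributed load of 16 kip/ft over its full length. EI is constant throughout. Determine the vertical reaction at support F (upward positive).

Insert a hinge at E; M_E is the redundant, and each span becomes simply supported.
End slopes at the hinge E, treating each span as simply supported:
  span DE: point load 54.5 at a = 7.2: Pab(L + a)/(6LEI) = 502.3/EI
  span EF: UDL 16: wL³/(24EI) = 110.9/EI
  relative rotation θ_0 = (502.3 + 110.9)/EI = 613.2/EI
A unit hogging moment at E produces rotation L₁/(3EI) + L₂/(3EI) = 5.833/EI.
Compatibility: M_E·(L₁+L₂)/(3EI) = θ_0, giving M_E = 105.1 kip·ft (hogging).
Span EF, ΣM about F: R_E^{EF}·5.5 = 242 + 105.1, so R_E^{EF} = 63.11 kip and R_F = 88 − 63.11 = 24.89 kip.

R_F = 24.89 kip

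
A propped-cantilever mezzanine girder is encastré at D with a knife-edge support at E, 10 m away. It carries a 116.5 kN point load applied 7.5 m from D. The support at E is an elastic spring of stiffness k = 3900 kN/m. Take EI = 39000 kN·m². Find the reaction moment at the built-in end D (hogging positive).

M_D = 158 kN·m

Choose R_E as the redundant. The primary structure is the cantilever fixed at D.
Deflection at E on the released cantilever, summing each load's contribution:
  point load 116.5 at a = 7.5: Pa²(3L − a)/(6EI) = 24574/EI
Tip deflection under a unit load at E: L³/(3EI) = 333.3/EI.
With EI = 39000 kN·m²: δ_0 = 0.63011 m and δ_{EE} = 0.008547 m/kN.
Compatibility — the spring shortens by R_E/k under the reaction it provides: δ_0 − R_E·δ_{EE} = R_E/k. With 1/k = 0.000256 m/kN, R_E = δ_0 / (δ_{EE} + 1/k) = 0.63011 / (0.008547 + 0.000256) = 71.58 kN.
Moment equilibrium about D: M_D = Σ(load moments about D) − R_E·L = 873.8 − 71.58×10 = 158 kN·m.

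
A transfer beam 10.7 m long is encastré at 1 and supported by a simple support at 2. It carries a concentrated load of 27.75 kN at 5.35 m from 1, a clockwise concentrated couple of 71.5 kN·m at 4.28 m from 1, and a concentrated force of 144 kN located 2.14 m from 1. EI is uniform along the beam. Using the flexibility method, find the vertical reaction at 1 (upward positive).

Take the reaction at 2 as the redundant and release it; the primary structure is a cantilever fixed at 1.
Deflection at 2 on the released cantilever, summing each load's contribution:
  point load 27.75 at a = 5.35: Pa²(3L − a)/(6EI) = 3541/EI
  clockwise couple 71.5 at a = 4.28: M₀a(2L − a)/(2EI) = 2620/EI
  point load 144 at a = 2.14: Pa²(3L − a)/(6EI) = 3293/EI
  δ_0 = 9454/EI
Tip deflection under a unit load at 2: L³/(3EI) = 408.3/EI.
The prop prevents deflection at 2: R_2 = δ_0/δ_{22} = 9454/408.3 = 23.15 kN.
Vertical equilibrium: R_1 = ΣP − R_2 = 171.8 − 23.15 = 148.6 kN.

R_1 = 148.6 kN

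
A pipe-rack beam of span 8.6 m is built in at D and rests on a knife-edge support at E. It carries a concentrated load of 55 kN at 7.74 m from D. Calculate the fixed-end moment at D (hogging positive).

M_D = 23.41 kN·m

Choose R_E as the redundant. The primary structure is the cantilever fixed at D.
Free-end deflection of the primary structure under the applied loading (downward +):
  point load 55 at a = 7.74: Pa²(3L − a)/(6EI) = 9918/EI
Tip deflection under a unit load at E: L³/(3EI) = 212/EI.
Compatibility at E: δ_0 − R_E·δ_{EE} = 0, so R_E = 9918/212 = 46.78 kN.
Moment equilibrium about D: M_D = Σ(load moments about D) − R_E·L = 425.7 − 46.78×8.6 = 23.41 kN·m.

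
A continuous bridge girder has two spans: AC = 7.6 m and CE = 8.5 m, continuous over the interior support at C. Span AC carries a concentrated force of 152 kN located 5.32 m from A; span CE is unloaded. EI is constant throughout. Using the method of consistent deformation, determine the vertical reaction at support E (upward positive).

Release continuity at C by inserting a hinge; the redundant is the internal moment M_C. The primary structure is two simply-supported spans AC and CE.
End slopes at the hinge C, treating each span as simply supported:
  span AC: point load 152 at a = 5.32: Pab(L + a)/(6LEI) = 522.4/EI
  relative rotation θ_0 = (522.4 + 0)/EI = 522.4/EI
A unit hogging moment at C produces rotation L₁/(3EI) + L₂/(3EI) = 5.367/EI.
Slope continuity at C: θ_0 = M_C·5.367/EI, so M_C = 522.4/5.367 = 97.34 kN·m (hogging).
Span CE, ΣM about E: R_C^{CE}·8.5 = 0 + 97.34, so R_C^{CE} = 11.45 kN and R_E = 0 − 11.45 = -11.45 kN.

R_E = -11.45 kN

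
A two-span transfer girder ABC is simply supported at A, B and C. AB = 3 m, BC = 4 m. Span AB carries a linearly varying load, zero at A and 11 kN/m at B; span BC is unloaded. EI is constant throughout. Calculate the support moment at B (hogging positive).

M_B = 2.829 kN·m

Insert a hinge at B; M_B is the redundant, and each span becomes simply supported.
Rotations at B on the released spans (each span's end-slope, ×1/EI):
  span AB: triangular load, peak 11: w₀L³/(45EI) = 6.6/EI
  relative rotation θ_0 = (6.6 + 0)/EI = 6.6/EI
A unit hogging moment at B produces rotation L₁/(3EI) + L₂/(3EI) = 2.333/EI.
Slope continuity at B: θ_0 = M_B·2.333/EI, so M_B = 6.6/2.333 = 2.829 kN·m (hogging).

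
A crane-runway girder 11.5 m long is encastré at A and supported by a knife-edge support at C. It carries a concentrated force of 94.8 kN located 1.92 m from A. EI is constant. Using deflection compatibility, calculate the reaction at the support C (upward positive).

Release the roller at C. Primary structure: cantilever fixed at A.
Downward deflection at the released point C due to the loads:
  point load 94.8 at a = 1.92: Pa²(3L − a)/(6EI) = 1898/EI
Tip deflection under a unit load at C: L³/(3EI) = 507/EI.
Compatibility at C: δ_0 − R_C·δ_{CC} = 0, so R_C = 1898/507 = 3.743 kN.

R_C = 3.743 kN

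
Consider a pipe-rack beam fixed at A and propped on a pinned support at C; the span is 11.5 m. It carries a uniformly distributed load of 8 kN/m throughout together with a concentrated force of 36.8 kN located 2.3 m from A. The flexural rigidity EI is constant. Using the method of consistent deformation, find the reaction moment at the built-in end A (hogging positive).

M_A = 193.2 kN·m

Release the roller at C. Primary structure: cantilever fixed at A.
Primary-structure tip deflection at C by superposition:
  UDL 8: wL⁴/(8EI) = 17490/EI
  point load 36.8 at a = 2.3: Pa²(3L − a)/(6EI) = 1045/EI
  δ_0 = 18535/EI
Tip deflection under a unit load at C: L³/(3EI) = 507/EI.
The prop prevents deflection at C: R_C = δ_0/δ_{CC} = 18535/507 = 36.56 kN.
Moment equilibrium about A: M_A = Σ(load moments about A) − R_C·L = 613.6 − 36.56×11.5 = 193.2 kN·m.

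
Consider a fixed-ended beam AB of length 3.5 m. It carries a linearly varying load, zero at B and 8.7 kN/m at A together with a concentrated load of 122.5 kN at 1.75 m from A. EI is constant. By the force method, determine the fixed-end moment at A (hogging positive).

Take the two fixed-end moments M_A, M_B as redundants; the released structure is the simple span AB.
Simple-span end rotations at A and B under the given loads:
  at A: triangular load, peak 8.7: w₀L³/(45EI) = 8.289/EI
  at B: triangular load, peak 8.7: 7w₀L³/(360EI) = 7.253/EI
  at A: point load 122.5 at a = 1.75: Pab(L + b)/(6LEI) = 93.79/EI
  at B: point load 122.5 at a = 1.75: Pab(L + a)/(6LEI) = 93.79/EI
  θ_A0 = 102.1/EI,  θ_B0 = 101/EI
Flexibility coefficients: a unit moment at one end gives L/(3EI) there and L/(6EI) at the far end, so f₁₁ = f₂₂ = 1.167/EI and f₁₂ = f₂₁ = 0.5833/EI.
Compatibility — zero rotation at each built-in end:
  1.167 M_A + 0.5833 M_B = 102.1
  0.5833 M_A + 1.167 M_B = 101
Solving the pair gives M_A = 58.92 kN·m and M_B = 57.15 kN·m (hogging).

M_A = 58.92 kN·m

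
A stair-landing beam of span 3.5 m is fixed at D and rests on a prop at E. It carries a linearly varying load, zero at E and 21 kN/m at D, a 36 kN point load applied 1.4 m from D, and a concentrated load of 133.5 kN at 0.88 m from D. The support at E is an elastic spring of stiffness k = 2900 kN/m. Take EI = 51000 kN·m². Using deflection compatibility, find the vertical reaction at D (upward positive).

Remove the prop at E; the released (primary) structure is a cantilever built in at D.
Free-end deflection of the primary structure under the applied loading (downward +):
  triangular load, peak 21 at the fixed end: w₀L⁴/(30EI) = 105/EI
  point load 36 at a = 1.4: Pa²(3L − a)/(6EI) = 107/EI
  point load 133.5 at a = 0.88: Pa²(3L − a)/(6EI) = 165.8/EI
  δ_0 = 377.8/EI
Flexibility coefficient — unit upward force at E: δ_{EE} = L³/(3EI) = 14.29/EI.
With EI = 51000 kN·m²: δ_0 = 0.007408 m and δ_{EE} = 0.00028 m/kN.
Compatibility — the spring shortens by R_E/k under the reaction it provides: δ_0 − R_E·δ_{EE} = R_E/k. With 1/k = 0.000345 m/kN, R_E = δ_0 / (δ_{EE} + 1/k) = 0.007408 / (0.00028 + 0.000345) = 11.85 kN.
Vertical equilibrium: R_D = ΣP − R_E = 206.2 − 11.85 = 194.4 kN.

R_D = 194.4 kN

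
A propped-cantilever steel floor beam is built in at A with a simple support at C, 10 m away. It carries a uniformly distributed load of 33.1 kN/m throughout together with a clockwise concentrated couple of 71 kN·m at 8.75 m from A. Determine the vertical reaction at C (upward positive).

Choose R_C as the redundant. The primary structure is the cantilever fixed at A.
Deflection at C on the released cantilever, summing each load's contribution:
  UDL 33.1: wL⁴/(8EI) = 41375/EI
  clockwise couple 71 at a = 8.75: M₀a(2L − a)/(2EI) = 3495/EI
  δ_0 = 44870/EI
Flexibility coefficient — unit upward force at C: δ_{CC} = L³/(3EI) = 333.3/EI.
Compatibility at C: δ_0 − R_C·δ_{CC} = 0, so R_C = 44870/333.3 = 134.6 kN.

R_C = 134.6 kN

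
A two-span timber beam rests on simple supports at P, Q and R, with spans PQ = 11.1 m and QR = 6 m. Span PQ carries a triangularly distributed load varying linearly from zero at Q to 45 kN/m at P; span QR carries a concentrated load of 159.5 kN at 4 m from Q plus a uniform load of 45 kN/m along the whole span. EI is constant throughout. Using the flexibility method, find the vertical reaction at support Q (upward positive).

Insert a hinge at Q; M_Q is the redundant, and each span becomes simply supported.
Discontinuity in slope at Q on the released structure — sum the simple-span end rotations:
  span PQ: triangular load, peak 45: 7w₀L³/(360EI) = 1197/EI
  span QR: point load 159.5 at a = 4: Pab(L + b)/(6LEI) = 283.6/EI
  span QR: UDL 45: wL³/(24EI) = 405/EI
  relative rotation θ_0 = (1197 + 688.6)/EI = 1885/EI
A unit hogging moment at Q produces rotation L₁/(3EI) + L₂/(3EI) = 5.7/EI.
Compatibility: M_Q·(L₁+L₂)/(3EI) = θ_0, giving M_Q = 330.7 kN·m (hogging).
Span PQ, ΣM about P with M_Q applied at Q: R_Q^{PQ}·11.1 = 924.1 + 330.7, so R_Q^{PQ} = 113 kN and R_P = 249.8 − 113 = 136.7 kN.
Span QR, ΣM about R: R_Q^{QR}·6 = 1129 + 330.7, so R_Q^{QR} = 243.3 kN and R_R = 429.5 − 243.3 = 186.2 kN.
R_Q = 113 + 243.3 = 356.3 kN.

R_Q = 356.3 kN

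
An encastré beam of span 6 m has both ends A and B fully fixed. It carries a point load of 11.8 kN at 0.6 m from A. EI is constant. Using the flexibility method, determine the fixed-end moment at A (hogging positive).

M_A = 5.735 kN·m

Take the two fixed-end moments M_A, M_B as redundants; the released structure is the simple span AB.
End rotations of the released simple span under the applied load (×1/EI):
  at A: point load 11.8 at a = 0.6: Pab(L + b)/(6LEI) = 12.11/EI
  at B: point load 11.8 at a = 0.6: Pab(L + a)/(6LEI) = 7.009/EI
  θ_A0 = 12.11/EI,  θ_B0 = 7.009/EI
Flexibility coefficients: a unit moment at one end gives L/(3EI) there and L/(6EI) at the far end, so f₁₁ = f₂₂ = 2/EI and f₁₂ = f₂₁ = 1/EI.
Compatibility — zero rotation at each built-in end:
  2 M_A + 1 M_B = 12.11
  1 M_A + 2 M_B = 7.009
Solving the pair gives M_A = 5.735 kN·m and M_B = 0.6372 kN·m (hogging).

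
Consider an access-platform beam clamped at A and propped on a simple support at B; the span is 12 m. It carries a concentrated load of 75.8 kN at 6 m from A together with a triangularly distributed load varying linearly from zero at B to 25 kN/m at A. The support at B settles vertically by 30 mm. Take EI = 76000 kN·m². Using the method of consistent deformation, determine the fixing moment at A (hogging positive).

M_A = 458 kN·m

Take the reaction at B as the redundant and release it; the primary structure is a cantilever fixed at A.
Downward deflection at the released point B due to the loads:
  point load 75.8 at a = 6: Pa²(3L − a)/(6EI) = 13644/EI
  triangular load, peak 25 at the fixed end: w₀L⁴/(30EI) = 17280/EI
  δ_0 = 30924/EI
Tip deflection under a unit load at B: L³/(3EI) = 576/EI.
With EI = 76000 kN·m²: δ_0 = 0.40689 m and δ_{BB} = 0.007579 m/kN.
Compatibility — the beam at B must follow the support down by 0.03 m: δ_0 − R_B·δ_{BB} = 0.03, so R_B = (0.40689 − 0.03)/0.007579 = 49.73 kN.
Moment equilibrium about A: M_A = Σ(load moments about A) − R_B·L = 1055 − 49.73×12 = 458 kN·m.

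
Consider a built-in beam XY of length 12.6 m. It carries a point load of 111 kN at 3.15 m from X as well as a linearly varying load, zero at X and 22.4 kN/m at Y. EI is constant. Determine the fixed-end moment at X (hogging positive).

M_X = 315.2 kN·m

Release both end moments; the primary structure is a simply-supported span XY with redundants M_X and M_Y.
End rotations of the released simple span under the applied load (×1/EI):
  at X: point load 111 at a = 3.15: Pab(L + b)/(6LEI) = 963.7/EI
  at Y: point load 111 at a = 3.15: Pab(L + a)/(6LEI) = 688.4/EI
  at X: triangular load, peak 22.4: 7w₀L³/(360EI) = 871.3/EI
  at Y: triangular load, peak 22.4: w₀L³/(45EI) = 995.7/EI
  θ_X0 = 1835/EI,  θ_Y0 = 1684/EI
Flexibility coefficients: a unit moment at one end gives L/(3EI) there and L/(6EI) at the far end, so f₁₁ = f₂₂ = 4.2/EI and f₁₂ = f₂₁ = 2.1/EI.
Compatibility — zero rotation at each built-in end:
  4.2 M_X + 2.1 M_Y = 1835
  2.1 M_X + 4.2 M_Y = 1684
Solving the pair gives M_X = 315.2 kN·m and M_Y = 243.4 kN·m (hogging).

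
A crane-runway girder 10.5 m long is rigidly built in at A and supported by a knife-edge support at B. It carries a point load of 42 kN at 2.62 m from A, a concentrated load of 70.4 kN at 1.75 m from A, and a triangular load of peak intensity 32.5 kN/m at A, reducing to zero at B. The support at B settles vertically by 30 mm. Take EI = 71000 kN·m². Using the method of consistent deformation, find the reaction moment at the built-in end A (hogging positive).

Take the reaction at B as the redundant and release it; the primary structure is a cantilever fixed at A.
Primary-structure tip deflection at B by superposition:
  point load 42 at a = 2.62: Pa²(3L − a)/(6EI) = 1388/EI
  point load 70.4 at a = 1.75: Pa²(3L − a)/(6EI) = 1069/EI
  triangular load, peak 32.5 at the fixed end: w₀L⁴/(30EI) = 13168/EI
  δ_0 = 15625/EI
Flexibility coefficient — unit upward force at B: δ_{BB} = L³/(3EI) = 385.9/EI.
With EI = 71000 kN·m²: δ_0 = 0.22007 m and δ_{BB} = 0.005435 m/kN.
Compatibility — the beam at B must follow the support down by 0.03 m: δ_0 − R_B·δ_{BB} = 0.03, so R_B = (0.22007 − 0.03)/0.005435 = 34.97 kN.
Moment equilibrium about A: M_A = Σ(load moments about A) − R_B·L = 830.4 − 34.97×10.5 = 463.2 kN·m.

M_A = 463.2 kN·m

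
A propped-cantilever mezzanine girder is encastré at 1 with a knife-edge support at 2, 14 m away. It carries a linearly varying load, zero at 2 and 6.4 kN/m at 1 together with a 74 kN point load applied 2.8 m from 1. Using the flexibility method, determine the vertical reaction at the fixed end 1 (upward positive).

Take the reaction at 2 as the redundant and release it; the primary structure is a cantilever fixed at 1.
Deflection at 2 on the released cantilever, summing each load's contribution:
  triangular load, peak 6.4 at the fixed end: w₀L⁴/(30EI) = 8195/EI
  point load 74 at a = 2.8: Pa²(3L − a)/(6EI) = 3790/EI
  δ_0 = 11986/EI
Flexibility coefficient — unit upward force at 2: δ_{22} = L³/(3EI) = 914.7/EI.
The prop prevents deflection at 2: R_2 = δ_0/δ_{22} = 11986/914.7 = 13.1 kN.
Vertical equilibrium: R_1 = ΣP − R_2 = 118.8 − 13.1 = 105.7 kN.

R_1 = 105.7 kN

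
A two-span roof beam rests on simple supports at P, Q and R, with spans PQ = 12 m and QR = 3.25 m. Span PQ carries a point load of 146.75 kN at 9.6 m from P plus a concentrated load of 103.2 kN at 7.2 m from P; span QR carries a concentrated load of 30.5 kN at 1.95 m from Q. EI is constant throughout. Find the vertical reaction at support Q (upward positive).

Take M_Q as the redundant. Released structure: two simple spans PQ and QR with a hinge at Q.
End slopes at the hinge Q, treating each span as simply supported:
  span PQ: point load 146.75 at a = 9.6: Pab(L + a)/(6LEI) = 1014/EI
  span PQ: point load 103.2 at a = 7.2: Pab(L + a)/(6LEI) = 951.1/EI
  span QR: point load 30.5 at a = 1.95: Pab(L + b)/(6LEI) = 18.04/EI
  relative rotation θ_0 = (1965 + 18.04)/EI = 1983/EI
A unit hogging moment at Q produces rotation L₁/(3EI) + L₂/(3EI) = 5.083/EI.
Slope continuity at Q: θ_0 = M_Q·5.083/EI, so M_Q = 1983/5.083 = 390.2 kN·m (hogging).
Span PQ, ΣM about P with M_Q applied at Q: R_Q^{PQ}·12 = 2152 + 390.2, so R_Q^{PQ} = 211.8 kN and R_P = 249.9 − 211.8 = 38.11 kN.
Span QR, ΣM about R: R_Q^{QR}·3.25 = 39.65 + 390.2, so R_Q^{QR} = 132.3 kN and R_R = 30.5 − 132.3 = -101.8 kN.
R_Q = 211.8 + 132.3 = 344.1 kN.

R_Q = 344.1 kN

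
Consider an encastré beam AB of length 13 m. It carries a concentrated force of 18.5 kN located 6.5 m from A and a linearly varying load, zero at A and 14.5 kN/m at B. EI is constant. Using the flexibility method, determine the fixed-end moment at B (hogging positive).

M_B = 152.6 kN·m

Release both end moments; the primary structure is a simply-supported span AB with redundants M_A and M_B.
On the primary (simply-supported) span, the end slopes from the loading are:
  at A: point load 18.5 at a = 6.5: Pab(L + b)/(6LEI) = 195.4/EI
  at B: point load 18.5 at a = 6.5: Pab(L + a)/(6LEI) = 195.4/EI
  at A: triangular load, peak 14.5: 7w₀L³/(360EI) = 619.4/EI
  at B: triangular load, peak 14.5: w₀L³/(45EI) = 707.9/EI
  θ_A0 = 814.8/EI,  θ_B0 = 903.3/EI
Flexibility coefficients: a unit moment at one end gives L/(3EI) there and L/(6EI) at the far end, so f₁₁ = f₂₂ = 4.333/EI and f₁₂ = f₂₁ = 2.167/EI.
Compatibility — zero rotation at each built-in end:
  4.333 M_A + 2.167 M_B = 814.8
  2.167 M_A + 4.333 M_B = 903.3
Solving the pair gives M_A = 111.7 kN·m and M_B = 152.6 kN·m (hogging).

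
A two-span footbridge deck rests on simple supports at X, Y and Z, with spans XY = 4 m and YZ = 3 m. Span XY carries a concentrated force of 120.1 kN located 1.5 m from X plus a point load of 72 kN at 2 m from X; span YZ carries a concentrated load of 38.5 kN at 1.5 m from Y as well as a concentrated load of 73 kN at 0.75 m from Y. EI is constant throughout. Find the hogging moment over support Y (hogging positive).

M_Y = 99.77 kN·m

Release continuity at Y by inserting a hinge; the redundant is the internal moment M_Y. The primary structure is two simply-supported spans XY and YZ.
Rotations at Y on the released spans (each span's end-slope, ×1/EI):
  span XY: point load 120.1 at a = 1.5: Pab(L + a)/(6LEI) = 103.2/EI
  span XY: point load 72 at a = 2: Pab(L + a)/(6LEI) = 72/EI
  span YZ: point load 38.5 at a = 1.5: Pab(L + b)/(6LEI) = 21.66/EI
  span YZ: point load 73 at a = 0.75: Pab(L + b)/(6LEI) = 35.93/EI
  relative rotation θ_0 = (175.2 + 57.59)/EI = 232.8/EI
A unit hogging moment at Y produces rotation L₁/(3EI) + L₂/(3EI) = 2.333/EI.
Compatibility: M_Y·(L₁+L₂)/(3EI) = θ_0, giving M_Y = 99.77 kN·m (hogging).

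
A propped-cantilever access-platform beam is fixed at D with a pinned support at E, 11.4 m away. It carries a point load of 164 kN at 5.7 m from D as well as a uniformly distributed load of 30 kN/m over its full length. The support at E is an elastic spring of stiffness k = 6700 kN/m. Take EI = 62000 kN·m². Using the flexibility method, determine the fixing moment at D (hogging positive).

M_D = 875.5 kN·m

Take the reaction at E as the redundant and release it; the primary structure is a cantilever fixed at D.
Downward deflection at the released point E due to the loads:
  point load 164 at a = 5.7: Pa²(3L − a)/(6EI) = 25310/EI
  UDL 30: wL⁴/(8EI) = 63336/EI
  δ_0 = 88646/EI
Flexibility coefficient — unit upward force at E: δ_{EE} = L³/(3EI) = 493.8/EI.
With EI = 62000 kN·m²: δ_0 = 1.4298 m and δ_{EE} = 0.007965 m/kN.
Compatibility — the spring shortens by R_E/k under the reaction it provides: δ_0 − R_E·δ_{EE} = R_E/k. With 1/k = 0.000149 m/kN, R_E = δ_0 / (δ_{EE} + 1/k) = 1.4298 / (0.007965 + 0.000149) = 176.2 kN.
Moment equilibrium about D: M_D = Σ(load moments about D) − R_E·L = 2884 − 176.2×11.4 = 875.5 kN·m.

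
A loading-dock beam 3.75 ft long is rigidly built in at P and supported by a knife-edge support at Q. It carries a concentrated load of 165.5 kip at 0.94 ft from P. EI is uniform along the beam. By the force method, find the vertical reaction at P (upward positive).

Choose R_Q as the redundant. The primary structure is the cantilever fixed at P.
Primary-structure tip deflection at Q by superposition:
  point load 165.5 at a = 0.94: Pa²(3L − a)/(6EI) = 251.3/EI
Flexibility coefficient — unit upward force at Q: δ_{QQ} = L³/(3EI) = 17.58/EI.
The prop prevents deflection at Q: R_Q = δ_0/δ_{QQ} = 251.3/17.58 = 14.3 kip.
Vertical equilibrium: R_P = ΣP − R_Q = 165.5 − 14.3 = 151.2 kip.

R_P = 151.2 kip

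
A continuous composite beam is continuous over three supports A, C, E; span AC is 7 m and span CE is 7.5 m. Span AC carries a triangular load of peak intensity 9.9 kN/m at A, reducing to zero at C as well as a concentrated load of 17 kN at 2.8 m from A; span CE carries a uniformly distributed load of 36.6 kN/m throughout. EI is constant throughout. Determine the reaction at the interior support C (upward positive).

Take M_C as the redundant. Released structure: two simple spans AC and CE with a hinge at C.
End slopes at the hinge C, treating each span as simply supported:
  span AC: triangular load, peak 9.9: 7w₀L³/(360EI) = 66.03/EI
  span AC: point load 17 at a = 2.8: Pab(L + a)/(6LEI) = 46.65/EI
  span CE: UDL 36.6: wL³/(24EI) = 643.4/EI
  relative rotation θ_0 = (112.7 + 643.4)/EI = 756/EI
A unit hogging moment at C produces rotation L₁/(3EI) + L₂/(3EI) = 4.833/EI.
Compatibility: M_C·(L₁+L₂)/(3EI) = θ_0, giving M_C = 156.4 kN·m (hogging).
Span AC, ΣM about A with M_C applied at C: R_C^{AC}·7 = 128.4 + 156.4, so R_C^{AC} = 40.7 kN and R_A = 51.65 − 40.7 = 10.95 kN.
Span CE, ΣM about E: R_C^{CE}·7.5 = 1029 + 156.4, so R_C^{CE} = 158.1 kN and R_E = 274.5 − 158.1 = 116.4 kN.
R_C = 40.7 + 158.1 = 198.8 kN.

R_C = 198.8 kN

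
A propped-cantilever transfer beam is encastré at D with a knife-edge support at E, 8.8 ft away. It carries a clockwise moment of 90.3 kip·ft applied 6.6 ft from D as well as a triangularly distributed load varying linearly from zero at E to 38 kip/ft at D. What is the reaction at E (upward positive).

R_E = 47.87 kip

Release the roller at E. Primary structure: cantilever fixed at D.
Deflection at E on the released cantilever, summing each load's contribution:
  clockwise couple 90.3 at a = 6.6: M₀a(2L − a)/(2EI) = 3278/EI
  triangular load, peak 38 at the fixed end: w₀L⁴/(30EI) = 7596/EI
  δ_0 = 10874/EI
Tip deflection under a unit load at E: L³/(3EI) = 227.2/EI.
The prop prevents deflection at E: R_E = δ_0/δ_{EE} = 10874/227.2 = 47.87 kip.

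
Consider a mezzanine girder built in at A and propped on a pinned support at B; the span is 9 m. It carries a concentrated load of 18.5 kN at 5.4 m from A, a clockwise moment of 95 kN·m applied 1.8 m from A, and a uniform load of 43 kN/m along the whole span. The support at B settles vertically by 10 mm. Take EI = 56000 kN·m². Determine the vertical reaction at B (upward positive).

R_B = 156.5 kN

Take the reaction at B as the redundant and release it; the primary structure is a cantilever fixed at A.
Deflection at B on the released cantilever, summing each load's contribution:
  point load 18.5 at a = 5.4: Pa²(3L − a)/(6EI) = 1942/EI
  clockwise couple 95 at a = 1.8: M₀a(2L − a)/(2EI) = 1385/EI
  UDL 43: wL⁴/(8EI) = 35265/EI
  δ_0 = 38593/EI
Flexibility coefficient — unit upward force at B: δ_{BB} = L³/(3EI) = 243/EI.
With EI = 56000 kN·m²: δ_0 = 0.68915 m and δ_{BB} = 0.004339 m/kN.
Compatibility — the beam at B must follow the support down by 0.01 m: δ_0 − R_B·δ_{BB} = 0.01, so R_B = (0.68915 − 0.01)/0.004339 = 156.5 kN.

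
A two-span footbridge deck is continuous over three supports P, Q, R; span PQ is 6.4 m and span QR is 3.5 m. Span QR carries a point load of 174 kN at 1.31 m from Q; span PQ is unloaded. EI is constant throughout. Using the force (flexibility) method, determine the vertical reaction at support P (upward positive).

Take M_Q as the redundant. Released structure: two simple spans PQ and QR with a hinge at Q.
Rotations at Q on the released spans (each span's end-slope, ×1/EI):
  span QR: point load 174 at a = 1.31: Pab(L + b)/(6LEI) = 135.3/EI
  relative rotation θ_0 = (0 + 135.3)/EI = 135.3/EI
A unit hogging moment at Q produces rotation L₁/(3EI) + L₂/(3EI) = 3.3/EI.
Slope continuity at Q: θ_0 = M_Q·3.3/EI, so M_Q = 135.3/3.3 = 40.99 kN·m (hogging).
Span PQ, ΣM about P with M_Q applied at Q: R_Q^{PQ}·6.4 = 0 + 40.99, so R_Q^{PQ} = 6.404 kN and R_P = 0 − 6.404 = -6.404 kN.

R_P = -6.404 kN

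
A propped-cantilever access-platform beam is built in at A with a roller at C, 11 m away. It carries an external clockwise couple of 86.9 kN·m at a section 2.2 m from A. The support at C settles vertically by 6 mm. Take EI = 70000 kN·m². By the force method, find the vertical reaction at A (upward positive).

R_A = -3.319 kN

Remove the prop at C; the released (primary) structure is a cantilever built in at A.
Primary-structure tip deflection at C by superposition:
  clockwise couple 86.9 at a = 2.2: M₀a(2L − a)/(2EI) = 1893/EI
Tip deflection under a unit load at C: L³/(3EI) = 443.7/EI.
With EI = 70000 kN·m²: δ_0 = 0.027038 m and δ_{CC} = 0.006338 m/kN.
Compatibility — the beam at C must follow the support down by 0.006 m: δ_0 − R_C·δ_{CC} = 0.006, so R_C = (0.027038 − 0.006)/0.006338 = 3.319 kN.
Vertical equilibrium: R_A = ΣP − R_C = 0 − 3.319 = -3.319 kN.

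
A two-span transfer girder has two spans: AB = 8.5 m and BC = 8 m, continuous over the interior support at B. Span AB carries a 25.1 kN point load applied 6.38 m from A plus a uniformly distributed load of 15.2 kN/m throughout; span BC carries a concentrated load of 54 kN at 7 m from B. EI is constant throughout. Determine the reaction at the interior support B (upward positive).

R_B = 114.8 kN

Insert a hinge at B; M_B is the redundant, and each span becomes simply supported.
End slopes at the hinge B, treating each span as simply supported:
  span AB: point load 25.1 at a = 6.38: Pab(L + a)/(6LEI) = 99.05/EI
  span AB: UDL 15.2: wL³/(24EI) = 388.9/EI
  span BC: point load 54 at a = 7: Pab(L + b)/(6LEI) = 70.88/EI
  relative rotation θ_0 = (488 + 70.88)/EI = 558.9/EI
A unit hogging moment at B produces rotation L₁/(3EI) + L₂/(3EI) = 5.5/EI.
Slope continuity at B: θ_0 = M_B·5.5/EI, so M_B = 558.9/5.5 = 101.6 kN·m (hogging).
Span AB, ΣM about A with M_B applied at B: R_B^{AB}·8.5 = 709.2 + 101.6, so R_B^{AB} = 95.39 kN and R_A = 154.3 − 95.39 = 58.91 kN.
Span BC, ΣM about C: R_B^{BC}·8 = 54 + 101.6, so R_B^{BC} = 19.45 kN and R_C = 54 − 19.45 = 34.55 kN.
R_B = 95.39 + 19.45 = 114.8 kN.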